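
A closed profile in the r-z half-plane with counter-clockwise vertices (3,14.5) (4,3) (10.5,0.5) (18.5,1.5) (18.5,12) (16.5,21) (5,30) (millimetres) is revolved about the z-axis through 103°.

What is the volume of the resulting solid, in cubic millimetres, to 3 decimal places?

Volume = 6446.963 mm³

Profile (r,z), 7 vertices: (3,14.5) (4,3) (10.5,0.5) (18.5,1.5) (18.5,12) (16.5,21) (5,30)
edge 0: (3,14.5)→(4,3)  cross = 3·3 − 4·14.5 = -49.0000; (r_i+r_j)·cross = 7·-49.0000 = -343.0000
edge 1: (4,3)→(10.5,0.5)  cross = 4·0.5 − 10.5·3 = -29.5000; (r_i+r_j)·cross = 14.5·-29.5000 = -427.7500
edge 2: (10.5,0.5)→(18.5,1.5)  cross = 10.5·1.5 − 18.5·0.5 = 6.5000; (r_i+r_j)·cross = 29·6.5000 = 188.5000
edge 3: (18.5,1.5)→(18.5,12)  cross = 18.5·12 − 18.5·1.5 = 194.2500; (r_i+r_j)·cross = 37·194.2500 = 7187.2500
edge 4: (18.5,12)→(16.5,21)  cross = 18.5·21 − 16.5·12 = 190.5000; (r_i+r_j)·cross = 35·190.5000 = 6667.5000
edge 5: (16.5,21)→(5,30)  cross = 16.5·30 − 5·21 = 390.0000; (r_i+r_j)·cross = 21.5·390.0000 = 8385.0000
edge 6: (5,30)→(3,14.5)  cross = 5·14.5 − 3·30 = -17.5000; (r_i+r_j)·cross = 8·-17.5000 = -140.0000
Σcross = 685.2500 → A = |Σcross|/2 = 342.6250 mm²
Σ(r_i+r_j)·cross = 21517.5000 → first moment M = |Σ|/6 = 3586.2500
R_c = M/A = 3586.2500/342.6250 = 10.4670 mm
θ = 103° = 1.797689 rad
V = θ·R_c·A = 1.797689·10.4670·342.6250 = 6446.963 mm³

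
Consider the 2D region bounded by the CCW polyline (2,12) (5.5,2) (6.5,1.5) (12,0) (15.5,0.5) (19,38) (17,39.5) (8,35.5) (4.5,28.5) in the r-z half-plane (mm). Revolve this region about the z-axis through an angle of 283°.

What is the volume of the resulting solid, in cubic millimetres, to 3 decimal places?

Volume = 25590.316 mm³

Profile (r,z), 9 vertices: (2,12) (5.5,2) (6.5,1.5) (12,0) (15.5,0.5) (19,38) (17,39.5) (8,35.5) (4.5,28.5)
edge 0: (2,12)→(5.5,2)  cross = 2·2 − 5.5·12 = -62.0000; (r_i+r_j)·cross = 7.5·-62.0000 = -465.0000
edge 1: (5.5,2)→(6.5,1.5)  cross = 5.5·1.5 − 6.5·2 = -4.7500; (r_i+r_j)·cross = 12·-4.7500 = -57.0000
edge 2: (6.5,1.5)→(12,0)  cross = 6.5·0 − 12·1.5 = -18.0000; (r_i+r_j)·cross = 18.5·-18.0000 = -333.0000
edge 3: (12,0)→(15.5,0.5)  cross = 12·0.5 − 15.5·0 = 6.0000; (r_i+r_j)·cross = 27.5·6.0000 = 165.0000
edge 4: (15.5,0.5)→(19,38)  cross = 15.5·38 − 19·0.5 = 579.5000; (r_i+r_j)·cross = 34.5·579.5000 = 19992.7500
edge 5: (19,38)→(17,39.5)  cross = 19·39.5 − 17·38 = 104.5000; (r_i+r_j)·cross = 36·104.5000 = 3762.0000
edge 6: (17,39.5)→(8,35.5)  cross = 17·35.5 − 8·39.5 = 287.5000; (r_i+r_j)·cross = 25·287.5000 = 7187.5000
edge 7: (8,35.5)→(4.5,28.5)  cross = 8·28.5 − 4.5·35.5 = 68.2500; (r_i+r_j)·cross = 12.5·68.2500 = 853.1250
edge 8: (4.5,28.5)→(2,12)  cross = 4.5·12 − 2·28.5 = -3.0000; (r_i+r_j)·cross = 6.5·-3.0000 = -19.5000
Σcross = 958.0000 → A = |Σcross|/2 = 479.0000 mm²
Σ(r_i+r_j)·cross = 31085.8750 → first moment M = |Σ|/6 = 5180.9792
R_c = M/A = 5180.9792/479.0000 = 10.8162 mm
θ = 283° = 4.939282 rad
V = θ·R_c·A = 4.939282·10.8162·479.0000 = 25590.316 mm³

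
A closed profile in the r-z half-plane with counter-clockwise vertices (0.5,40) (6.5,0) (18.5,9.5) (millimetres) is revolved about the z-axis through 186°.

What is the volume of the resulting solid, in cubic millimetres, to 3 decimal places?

Volume = 7408.896 mm³

Profile (r,z), 3 vertices: (0.5,40) (6.5,0) (18.5,9.5)
edge 0: (0.5,40)→(6.5,0)  cross = 0.5·0 − 6.5·40 = -260.0000; (r_i+r_j)·cross = 7·-260.0000 = -1820.0000
edge 1: (6.5,0)→(18.5,9.5)  cross = 6.5·9.5 − 18.5·0 = 61.7500; (r_i+r_j)·cross = 25·61.7500 = 1543.7500
edge 2: (18.5,9.5)→(0.5,40)  cross = 18.5·40 − 0.5·9.5 = 735.2500; (r_i+r_j)·cross = 19·735.2500 = 13969.7500
Σcross = 537.0000 → A = |Σcross|/2 = 268.5000 mm²
Σ(r_i+r_j)·cross = 13693.5000 → first moment M = |Σ|/6 = 2282.2500
R_c = M/A = 2282.2500/268.5000 = 8.5000 mm
θ = 186° = 3.246312 rad
V = θ·R_c·A = 3.246312·8.5000·268.5000 = 7408.896 mm³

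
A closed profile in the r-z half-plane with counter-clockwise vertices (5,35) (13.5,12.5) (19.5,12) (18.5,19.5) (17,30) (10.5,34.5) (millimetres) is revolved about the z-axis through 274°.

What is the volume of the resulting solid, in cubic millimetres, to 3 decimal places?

Profile (r,z), 6 vertices: (5,35) (13.5,12.5) (19.5,12) (18.5,19.5) (17,30) (10.5,34.5)
edge 0: (5,35)→(13.5,12.5)  cross = 5·12.5 − 13.5·35 = -410.0000; (r_i+r_j)·cross = 18.5·-410.0000 = -7585.0000
edge 1: (13.5,12.5)→(19.5,12)  cross = 13.5·12 − 19.5·12.5 = -81.7500; (r_i+r_j)·cross = 33·-81.7500 = -2697.7500
edge 2: (19.5,12)→(18.5,19.5)  cross = 19.5·19.5 − 18.5·12 = 158.2500; (r_i+r_j)·cross = 38·158.2500 = 6013.5000
edge 3: (18.5,19.5)→(17,30)  cross = 18.5·30 − 17·19.5 = 223.5000; (r_i+r_j)·cross = 35.5·223.5000 = 7934.2500
edge 4: (17,30)→(10.5,34.5)  cross = 17·34.5 − 10.5·30 = 271.5000; (r_i+r_j)·cross = 27.5·271.5000 = 7466.2500
edge 5: (10.5,34.5)→(5,35)  cross = 10.5·35 − 5·34.5 = 195.0000; (r_i+r_j)·cross = 15.5·195.0000 = 3022.5000
Σcross = 356.5000 → A = |Σcross|/2 = 178.2500 mm²
Σ(r_i+r_j)·cross = 14153.7500 → first moment M = |Σ|/6 = 2358.9583
R_c = M/A = 2358.9583/178.2500 = 13.2340 mm
θ = 274° = 4.782202 rad
V = θ·R_c·A = 4.782202·13.2340·178.2500 = 11281.016 mm³

Volume = 11281.016 mm³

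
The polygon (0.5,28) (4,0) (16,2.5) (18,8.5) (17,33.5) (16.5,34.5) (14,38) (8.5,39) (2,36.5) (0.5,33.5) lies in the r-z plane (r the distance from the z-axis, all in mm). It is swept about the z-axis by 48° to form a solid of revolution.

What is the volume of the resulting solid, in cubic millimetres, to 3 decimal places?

Profile (r,z), 10 vertices: (0.5,28) (4,0) (16,2.5) (18,8.5) (17,33.5) (16.5,34.5) (14,38) (8.5,39) (2,36.5) (0.5,33.5)
edge 0: (0.5,28)→(4,0)  cross = 0.5·0 − 4·28 = -112.0000; (r_i+r_j)·cross = 4.5·-112.0000 = -504.0000
edge 1: (4,0)→(16,2.5)  cross = 4·2.5 − 16·0 = 10.0000; (r_i+r_j)·cross = 20·10.0000 = 200.0000
edge 2: (16,2.5)→(18,8.5)  cross = 16·8.5 − 18·2.5 = 91.0000; (r_i+r_j)·cross = 34·91.0000 = 3094.0000
edge 3: (18,8.5)→(17,33.5)  cross = 18·33.5 − 17·8.5 = 458.5000; (r_i+r_j)·cross = 35·458.5000 = 16047.5000
edge 4: (17,33.5)→(16.5,34.5)  cross = 17·34.5 − 16.5·33.5 = 33.7500; (r_i+r_j)·cross = 33.5·33.7500 = 1130.6250
edge 5: (16.5,34.5)→(14,38)  cross = 16.5·38 − 14·34.5 = 144.0000; (r_i+r_j)·cross = 30.5·144.0000 = 4392.0000
edge 6: (14,38)→(8.5,39)  cross = 14·39 − 8.5·38 = 223.0000; (r_i+r_j)·cross = 22.5·223.0000 = 5017.5000
edge 7: (8.5,39)→(2,36.5)  cross = 8.5·36.5 − 2·39 = 232.2500; (r_i+r_j)·cross = 10.5·232.2500 = 2438.6250
edge 8: (2,36.5)→(0.5,33.5)  cross = 2·33.5 − 0.5·36.5 = 48.7500; (r_i+r_j)·cross = 2.5·48.7500 = 121.8750
edge 9: (0.5,33.5)→(0.5,28)  cross = 0.5·28 − 0.5·33.5 = -2.7500; (r_i+r_j)·cross = 1·-2.7500 = -2.7500
Σcross = 1126.5000 → A = |Σcross|/2 = 563.2500 mm²
Σ(r_i+r_j)·cross = 31935.3750 → first moment M = |Σ|/6 = 5322.5625
R_c = M/A = 5322.5625/563.2500 = 9.4497 mm
θ = 48° = 0.837758 rad
V = θ·R_c·A = 0.837758·9.4497·563.2500 = 4459.020 mm³

Volume = 4459.020 mm³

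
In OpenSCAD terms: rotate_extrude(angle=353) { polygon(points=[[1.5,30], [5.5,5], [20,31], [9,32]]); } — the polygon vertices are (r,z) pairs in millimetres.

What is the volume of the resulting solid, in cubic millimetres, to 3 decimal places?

Profile (r,z), 4 vertices: (1.5,30) (5.5,5) (20,31) (9,32)
edge 0: (1.5,30)→(5.5,5)  cross = 1.5·5 − 5.5·30 = -157.5000; (r_i+r_j)·cross = 7·-157.5000 = -1102.5000
edge 1: (5.5,5)→(20,31)  cross = 5.5·31 − 20·5 = 70.5000; (r_i+r_j)·cross = 25.5·70.5000 = 1797.7500
edge 2: (20,31)→(9,32)  cross = 20·32 − 9·31 = 361.0000; (r_i+r_j)·cross = 29·361.0000 = 10469.0000
edge 3: (9,32)→(1.5,30)  cross = 9·30 − 1.5·32 = 222.0000; (r_i+r_j)·cross = 10.5·222.0000 = 2331.0000
Σcross = 496.0000 → A = |Σcross|/2 = 248.0000 mm²
Σ(r_i+r_j)·cross = 13495.2500 → first moment M = |Σ|/6 = 2249.2083
R_c = M/A = 2249.2083/248.0000 = 9.0694 mm
θ = 353° = 6.161012 rad
V = θ·R_c·A = 6.161012·9.0694·248.0000 = 13857.400 mm³

Volume = 13857.400 mm³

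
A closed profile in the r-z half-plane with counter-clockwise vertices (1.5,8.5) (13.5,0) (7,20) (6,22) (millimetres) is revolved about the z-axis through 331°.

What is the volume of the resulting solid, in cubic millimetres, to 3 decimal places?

Profile (r,z), 4 vertices: (1.5,8.5) (13.5,0) (7,20) (6,22)
edge 0: (1.5,8.5)→(13.5,0)  cross = 1.5·0 − 13.5·8.5 = -114.7500; (r_i+r_j)·cross = 15·-114.7500 = -1721.2500
edge 1: (13.5,0)→(7,20)  cross = 13.5·20 − 7·0 = 270.0000; (r_i+r_j)·cross = 20.5·270.0000 = 5535.0000
edge 2: (7,20)→(6,22)  cross = 7·22 − 6·20 = 34.0000; (r_i+r_j)·cross = 13·34.0000 = 442.0000
edge 3: (6,22)→(1.5,8.5)  cross = 6·8.5 − 1.5·22 = 18.0000; (r_i+r_j)·cross = 7.5·18.0000 = 135.0000
Σcross = 207.2500 → A = |Σcross|/2 = 103.6250 mm²
Σ(r_i+r_j)·cross = 4390.7500 → first moment M = |Σ|/6 = 731.7917
R_c = M/A = 731.7917/103.6250 = 7.0619 mm
θ = 331° = 5.777040 rad
V = θ·R_c·A = 5.777040·7.0619·103.6250 = 4227.590 mm³

Volume = 4227.590 mm³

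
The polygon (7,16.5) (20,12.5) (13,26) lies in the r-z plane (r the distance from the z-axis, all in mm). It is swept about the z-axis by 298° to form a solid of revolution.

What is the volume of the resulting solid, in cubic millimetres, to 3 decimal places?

Profile (r,z), 3 vertices: (7,16.5) (20,12.5) (13,26)
edge 0: (7,16.5)→(20,12.5)  cross = 7·12.5 − 20·16.5 = -242.5000; (r_i+r_j)·cross = 27·-242.5000 = -6547.5000
edge 1: (20,12.5)→(13,26)  cross = 20·26 − 13·12.5 = 357.5000; (r_i+r_j)·cross = 33·357.5000 = 11797.5000
edge 2: (13,26)→(7,16.5)  cross = 13·16.5 − 7·26 = 32.5000; (r_i+r_j)·cross = 20·32.5000 = 650.0000
Σcross = 147.5000 → A = |Σcross|/2 = 73.7500 mm²
Σ(r_i+r_j)·cross = 5900.0000 → first moment M = |Σ|/6 = 983.3333
R_c = M/A = 983.3333/73.7500 = 13.3333 mm
θ = 298° = 5.201081 rad
V = θ·R_c·A = 5.201081·13.3333·73.7500 = 5114.396 mm³

Volume = 5114.396 mm³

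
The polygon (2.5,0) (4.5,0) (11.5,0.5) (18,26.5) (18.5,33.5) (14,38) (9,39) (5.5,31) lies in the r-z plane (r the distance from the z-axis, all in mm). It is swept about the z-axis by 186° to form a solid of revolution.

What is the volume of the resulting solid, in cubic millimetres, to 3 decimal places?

Profile (r,z), 8 vertices: (2.5,0) (4.5,0) (11.5,0.5) (18,26.5) (18.5,33.5) (14,38) (9,39) (5.5,31)
edge 0: (2.5,0)→(4.5,0)  cross = 2.5·0 − 4.5·0 = 0.0000; (r_i+r_j)·cross = 7·0.0000 = 0.0000
edge 1: (4.5,0)→(11.5,0.5)  cross = 4.5·0.5 − 11.5·0 = 2.2500; (r_i+r_j)·cross = 16·2.2500 = 36.0000
edge 2: (11.5,0.5)→(18,26.5)  cross = 11.5·26.5 − 18·0.5 = 295.7500; (r_i+r_j)·cross = 29.5·295.7500 = 8724.6250
edge 3: (18,26.5)→(18.5,33.5)  cross = 18·33.5 − 18.5·26.5 = 112.7500; (r_i+r_j)·cross = 36.5·112.7500 = 4115.3750
edge 4: (18.5,33.5)→(14,38)  cross = 18.5·38 − 14·33.5 = 234.0000; (r_i+r_j)·cross = 32.5·234.0000 = 7605.0000
edge 5: (14,38)→(9,39)  cross = 14·39 − 9·38 = 204.0000; (r_i+r_j)·cross = 23·204.0000 = 4692.0000
edge 6: (9,39)→(5.5,31)  cross = 9·31 − 5.5·39 = 64.5000; (r_i+r_j)·cross = 14.5·64.5000 = 935.2500
edge 7: (5.5,31)→(2.5,0)  cross = 5.5·0 − 2.5·31 = -77.5000; (r_i+r_j)·cross = 8·-77.5000 = -620.0000
Σcross = 835.7500 → A = |Σcross|/2 = 417.8750 mm²
Σ(r_i+r_j)·cross = 25488.2500 → first moment M = |Σ|/6 = 4248.0417
R_c = M/A = 4248.0417/417.8750 = 10.1658 mm
θ = 186° = 3.246312 rad
V = θ·R_c·A = 3.246312·10.1658·417.8750 = 13790.470 mm³

Volume = 13790.470 mm³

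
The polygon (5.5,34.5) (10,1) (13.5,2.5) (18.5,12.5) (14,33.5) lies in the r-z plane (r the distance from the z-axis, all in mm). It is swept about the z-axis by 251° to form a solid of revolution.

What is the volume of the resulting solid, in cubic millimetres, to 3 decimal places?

Profile (r,z), 5 vertices: (5.5,34.5) (10,1) (13.5,2.5) (18.5,12.5) (14,33.5)
edge 0: (5.5,34.5)→(10,1)  cross = 5.5·1 − 10·34.5 = -339.5000; (r_i+r_j)·cross = 15.5·-339.5000 = -5262.2500
edge 1: (10,1)→(13.5,2.5)  cross = 10·2.5 − 13.5·1 = 11.5000; (r_i+r_j)·cross = 23.5·11.5000 = 270.2500
edge 2: (13.5,2.5)→(18.5,12.5)  cross = 13.5·12.5 − 18.5·2.5 = 122.5000; (r_i+r_j)·cross = 32·122.5000 = 3920.0000
edge 3: (18.5,12.5)→(14,33.5)  cross = 18.5·33.5 − 14·12.5 = 444.7500; (r_i+r_j)·cross = 32.5·444.7500 = 14454.3750
edge 4: (14,33.5)→(5.5,34.5)  cross = 14·34.5 − 5.5·33.5 = 298.7500; (r_i+r_j)·cross = 19.5·298.7500 = 5825.6250
Σcross = 538.0000 → A = |Σcross|/2 = 269.0000 mm²
Σ(r_i+r_j)·cross = 19208.0000 → first moment M = |Σ|/6 = 3201.3333
R_c = M/A = 3201.3333/269.0000 = 11.9009 mm
θ = 251° = 4.380776 rad
V = θ·R_c·A = 4.380776·11.9009·269.0000 = 14024.326 mm³

Volume = 14024.326 mm³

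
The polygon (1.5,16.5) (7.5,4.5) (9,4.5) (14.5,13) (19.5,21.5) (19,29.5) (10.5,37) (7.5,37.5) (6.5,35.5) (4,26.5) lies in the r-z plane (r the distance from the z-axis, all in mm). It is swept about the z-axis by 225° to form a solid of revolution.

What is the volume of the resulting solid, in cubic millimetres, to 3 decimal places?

Profile (r,z), 10 vertices: (1.5,16.5) (7.5,4.5) (9,4.5) (14.5,13) (19.5,21.5) (19,29.5) (10.5,37) (7.5,37.5) (6.5,35.5) (4,26.5)
edge 0: (1.5,16.5)→(7.5,4.5)  cross = 1.5·4.5 − 7.5·16.5 = -117.0000; (r_i+r_j)·cross = 9·-117.0000 = -1053.0000
edge 1: (7.5,4.5)→(9,4.5)  cross = 7.5·4.5 − 9·4.5 = -6.7500; (r_i+r_j)·cross = 16.5·-6.7500 = -111.3750
edge 2: (9,4.5)→(14.5,13)  cross = 9·13 − 14.5·4.5 = 51.7500; (r_i+r_j)·cross = 23.5·51.7500 = 1216.1250
edge 3: (14.5,13)→(19.5,21.5)  cross = 14.5·21.5 − 19.5·13 = 58.2500; (r_i+r_j)·cross = 34·58.2500 = 1980.5000
edge 4: (19.5,21.5)→(19,29.5)  cross = 19.5·29.5 − 19·21.5 = 166.7500; (r_i+r_j)·cross = 38.5·166.7500 = 6419.8750
edge 5: (19,29.5)→(10.5,37)  cross = 19·37 − 10.5·29.5 = 393.2500; (r_i+r_j)·cross = 29.5·393.2500 = 11600.8750
edge 6: (10.5,37)→(7.5,37.5)  cross = 10.5·37.5 − 7.5·37 = 116.2500; (r_i+r_j)·cross = 18·116.2500 = 2092.5000
edge 7: (7.5,37.5)→(6.5,35.5)  cross = 7.5·35.5 − 6.5·37.5 = 22.5000; (r_i+r_j)·cross = 14·22.5000 = 315.0000
edge 8: (6.5,35.5)→(4,26.5)  cross = 6.5·26.5 − 4·35.5 = 30.2500; (r_i+r_j)·cross = 10.5·30.2500 = 317.6250
edge 9: (4,26.5)→(1.5,16.5)  cross = 4·16.5 − 1.5·26.5 = 26.2500; (r_i+r_j)·cross = 5.5·26.2500 = 144.3750
Σcross = 741.5000 → A = |Σcross|/2 = 370.7500 mm²
Σ(r_i+r_j)·cross = 22922.5000 → first moment M = |Σ|/6 = 3820.4167
R_c = M/A = 3820.4167/370.7500 = 10.3046 mm
θ = 225° = 3.926991 rad
V = θ·R_c·A = 3.926991·10.3046·370.7500 = 15002.741 mm³

Volume = 15002.741 mm³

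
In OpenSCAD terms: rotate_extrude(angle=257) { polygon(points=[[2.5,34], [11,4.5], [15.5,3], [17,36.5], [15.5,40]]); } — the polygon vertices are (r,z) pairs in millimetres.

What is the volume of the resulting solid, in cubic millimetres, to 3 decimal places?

Profile (r,z), 5 vertices: (2.5,34) (11,4.5) (15.5,3) (17,36.5) (15.5,40)
edge 0: (2.5,34)→(11,4.5)  cross = 2.5·4.5 − 11·34 = -362.7500; (r_i+r_j)·cross = 13.5·-362.7500 = -4897.1250
edge 1: (11,4.5)→(15.5,3)  cross = 11·3 − 15.5·4.5 = -36.7500; (r_i+r_j)·cross = 26.5·-36.7500 = -973.8750
edge 2: (15.5,3)→(17,36.5)  cross = 15.5·36.5 − 17·3 = 514.7500; (r_i+r_j)·cross = 32.5·514.7500 = 16729.3750
edge 3: (17,36.5)→(15.5,40)  cross = 17·40 − 15.5·36.5 = 114.2500; (r_i+r_j)·cross = 32.5·114.2500 = 3713.1250
edge 4: (15.5,40)→(2.5,34)  cross = 15.5·34 − 2.5·40 = 427.0000; (r_i+r_j)·cross = 18·427.0000 = 7686.0000
Σcross = 656.5000 → A = |Σcross|/2 = 328.2500 mm²
Σ(r_i+r_j)·cross = 22257.5000 → first moment M = |Σ|/6 = 3709.5833
R_c = M/A = 3709.5833/328.2500 = 11.3011 mm
θ = 257° = 4.485496 rad
V = θ·R_c·A = 4.485496·11.3011·328.2500 = 16639.322 mm³

Volume = 16639.322 mm³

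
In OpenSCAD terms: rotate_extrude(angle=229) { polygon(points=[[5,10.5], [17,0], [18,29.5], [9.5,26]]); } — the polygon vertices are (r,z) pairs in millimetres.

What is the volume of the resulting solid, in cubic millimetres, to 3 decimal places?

Volume = 12223.559 mm³

Profile (r,z), 4 vertices: (5,10.5) (17,0) (18,29.5) (9.5,26)
edge 0: (5,10.5)→(17,0)  cross = 5·0 − 17·10.5 = -178.5000; (r_i+r_j)·cross = 22·-178.5000 = -3927.0000
edge 1: (17,0)→(18,29.5)  cross = 17·29.5 − 18·0 = 501.5000; (r_i+r_j)·cross = 35·501.5000 = 17552.5000
edge 2: (18,29.5)→(9.5,26)  cross = 18·26 − 9.5·29.5 = 187.7500; (r_i+r_j)·cross = 27.5·187.7500 = 5163.1250
edge 3: (9.5,26)→(5,10.5)  cross = 9.5·10.5 − 5·26 = -30.2500; (r_i+r_j)·cross = 14.5·-30.2500 = -438.6250
Σcross = 480.5000 → A = |Σcross|/2 = 240.2500 mm²
Σ(r_i+r_j)·cross = 18350.0000 → first moment M = |Σ|/6 = 3058.3333
R_c = M/A = 3058.3333/240.2500 = 12.7298 mm
θ = 229° = 3.996804 rad
V = θ·R_c·A = 3.996804·12.7298·240.2500 = 12223.559 mm³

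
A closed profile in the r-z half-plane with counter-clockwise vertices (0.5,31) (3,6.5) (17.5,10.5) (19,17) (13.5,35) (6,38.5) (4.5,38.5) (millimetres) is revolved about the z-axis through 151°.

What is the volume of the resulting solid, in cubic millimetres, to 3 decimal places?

Volume = 10092.994 mm³

Profile (r,z), 7 vertices: (0.5,31) (3,6.5) (17.5,10.5) (19,17) (13.5,35) (6,38.5) (4.5,38.5)
edge 0: (0.5,31)→(3,6.5)  cross = 0.5·6.5 − 3·31 = -89.7500; (r_i+r_j)·cross = 3.5·-89.7500 = -314.1250
edge 1: (3,6.5)→(17.5,10.5)  cross = 3·10.5 − 17.5·6.5 = -82.2500; (r_i+r_j)·cross = 20.5·-82.2500 = -1686.1250
edge 2: (17.5,10.5)→(19,17)  cross = 17.5·17 − 19·10.5 = 98.0000; (r_i+r_j)·cross = 36.5·98.0000 = 3577.0000
edge 3: (19,17)→(13.5,35)  cross = 19·35 − 13.5·17 = 435.5000; (r_i+r_j)·cross = 32.5·435.5000 = 14153.7500
edge 4: (13.5,35)→(6,38.5)  cross = 13.5·38.5 − 6·35 = 309.7500; (r_i+r_j)·cross = 19.5·309.7500 = 6040.1250
edge 5: (6,38.5)→(4.5,38.5)  cross = 6·38.5 − 4.5·38.5 = 57.7500; (r_i+r_j)·cross = 10.5·57.7500 = 606.3750
edge 6: (4.5,38.5)→(0.5,31)  cross = 4.5·31 − 0.5·38.5 = 120.2500; (r_i+r_j)·cross = 5·120.2500 = 601.2500
Σcross = 849.2500 → A = |Σcross|/2 = 424.6250 mm²
Σ(r_i+r_j)·cross = 22978.2500 → first moment M = |Σ|/6 = 3829.7083
R_c = M/A = 3829.7083/424.6250 = 9.0190 mm
θ = 151° = 2.635447 rad
V = θ·R_c·A = 2.635447·9.0190·424.6250 = 10092.994 mm³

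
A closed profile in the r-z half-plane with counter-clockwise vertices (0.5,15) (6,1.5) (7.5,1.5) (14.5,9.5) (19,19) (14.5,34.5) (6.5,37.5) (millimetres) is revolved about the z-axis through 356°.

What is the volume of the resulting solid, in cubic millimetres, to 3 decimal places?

Volume = 24492.854 mm³

Profile (r,z), 7 vertices: (0.5,15) (6,1.5) (7.5,1.5) (14.5,9.5) (19,19) (14.5,34.5) (6.5,37.5)
edge 0: (0.5,15)→(6,1.5)  cross = 0.5·1.5 − 6·15 = -89.2500; (r_i+r_j)·cross = 6.5·-89.2500 = -580.1250
edge 1: (6,1.5)→(7.5,1.5)  cross = 6·1.5 − 7.5·1.5 = -2.2500; (r_i+r_j)·cross = 13.5·-2.2500 = -30.3750
edge 2: (7.5,1.5)→(14.5,9.5)  cross = 7.5·9.5 − 14.5·1.5 = 49.5000; (r_i+r_j)·cross = 22·49.5000 = 1089.0000
edge 3: (14.5,9.5)→(19,19)  cross = 14.5·19 − 19·9.5 = 95.0000; (r_i+r_j)·cross = 33.5·95.0000 = 3182.5000
edge 4: (19,19)→(14.5,34.5)  cross = 19·34.5 − 14.5·19 = 380.0000; (r_i+r_j)·cross = 33.5·380.0000 = 12730.0000
edge 5: (14.5,34.5)→(6.5,37.5)  cross = 14.5·37.5 − 6.5·34.5 = 319.5000; (r_i+r_j)·cross = 21·319.5000 = 6709.5000
edge 6: (6.5,37.5)→(0.5,15)  cross = 6.5·15 − 0.5·37.5 = 78.7500; (r_i+r_j)·cross = 7·78.7500 = 551.2500
Σcross = 831.2500 → A = |Σcross|/2 = 415.6250 mm²
Σ(r_i+r_j)·cross = 23651.7500 → first moment M = |Σ|/6 = 3941.9583
R_c = M/A = 3941.9583/415.6250 = 9.4844 mm
θ = 356° = 6.213372 rad
V = θ·R_c·A = 6.213372·9.4844·415.6250 = 24492.854 mm³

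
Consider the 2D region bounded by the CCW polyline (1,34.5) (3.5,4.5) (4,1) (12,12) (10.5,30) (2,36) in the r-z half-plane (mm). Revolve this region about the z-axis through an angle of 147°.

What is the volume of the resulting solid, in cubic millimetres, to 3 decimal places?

Profile (r,z), 6 vertices: (1,34.5) (3.5,4.5) (4,1) (12,12) (10.5,30) (2,36)
edge 0: (1,34.5)→(3.5,4.5)  cross = 1·4.5 − 3.5·34.5 = -116.2500; (r_i+r_j)·cross = 4.5·-116.2500 = -523.1250
edge 1: (3.5,4.5)→(4,1)  cross = 3.5·1 − 4·4.5 = -14.5000; (r_i+r_j)·cross = 7.5·-14.5000 = -108.7500
edge 2: (4,1)→(12,12)  cross = 4·12 − 12·1 = 36.0000; (r_i+r_j)·cross = 16·36.0000 = 576.0000
edge 3: (12,12)→(10.5,30)  cross = 12·30 − 10.5·12 = 234.0000; (r_i+r_j)·cross = 22.5·234.0000 = 5265.0000
edge 4: (10.5,30)→(2,36)  cross = 10.5·36 − 2·30 = 318.0000; (r_i+r_j)·cross = 12.5·318.0000 = 3975.0000
edge 5: (2,36)→(1,34.5)  cross = 2·34.5 − 1·36 = 33.0000; (r_i+r_j)·cross = 3·33.0000 = 99.0000
Σcross = 490.2500 → A = |Σcross|/2 = 245.1250 mm²
Σ(r_i+r_j)·cross = 9283.1250 → first moment M = |Σ|/6 = 1547.1875
R_c = M/A = 1547.1875/245.1250 = 6.3118 mm
θ = 147° = 2.565634 rad
V = θ·R_c·A = 2.565634·6.3118·245.1250 = 3969.517 mm³

Volume = 3969.517 mm³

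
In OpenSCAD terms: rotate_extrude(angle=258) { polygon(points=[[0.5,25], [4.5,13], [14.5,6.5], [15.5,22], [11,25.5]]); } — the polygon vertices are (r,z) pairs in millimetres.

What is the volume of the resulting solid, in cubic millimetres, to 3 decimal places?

Volume = 7556.512 mm³

Profile (r,z), 5 vertices: (0.5,25) (4.5,13) (14.5,6.5) (15.5,22) (11,25.5)
edge 0: (0.5,25)→(4.5,13)  cross = 0.5·13 − 4.5·25 = -106.0000; (r_i+r_j)·cross = 5·-106.0000 = -530.0000
edge 1: (4.5,13)→(14.5,6.5)  cross = 4.5·6.5 − 14.5·13 = -159.2500; (r_i+r_j)·cross = 19·-159.2500 = -3025.7500
edge 2: (14.5,6.5)→(15.5,22)  cross = 14.5·22 − 15.5·6.5 = 218.2500; (r_i+r_j)·cross = 30·218.2500 = 6547.5000
edge 3: (15.5,22)→(11,25.5)  cross = 15.5·25.5 − 11·22 = 153.2500; (r_i+r_j)·cross = 26.5·153.2500 = 4061.1250
edge 4: (11,25.5)→(0.5,25)  cross = 11·25 − 0.5·25.5 = 262.2500; (r_i+r_j)·cross = 11.5·262.2500 = 3015.8750
Σcross = 368.5000 → A = |Σcross|/2 = 184.2500 mm²
Σ(r_i+r_j)·cross = 10068.7500 → first moment M = |Σ|/6 = 1678.1250
R_c = M/A = 1678.1250/184.2500 = 9.1079 mm
θ = 258° = 4.502949 rad
V = θ·R_c·A = 4.502949·9.1079·184.2500 = 7556.512 mm³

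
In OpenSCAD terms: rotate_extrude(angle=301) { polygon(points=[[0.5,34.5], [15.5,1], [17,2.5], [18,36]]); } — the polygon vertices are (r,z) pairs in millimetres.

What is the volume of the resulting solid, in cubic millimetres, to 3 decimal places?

Volume = 20277.735 mm³

Profile (r,z), 4 vertices: (0.5,34.5) (15.5,1) (17,2.5) (18,36)
edge 0: (0.5,34.5)→(15.5,1)  cross = 0.5·1 − 15.5·34.5 = -534.2500; (r_i+r_j)·cross = 16·-534.2500 = -8548.0000
edge 1: (15.5,1)→(17,2.5)  cross = 15.5·2.5 − 17·1 = 21.7500; (r_i+r_j)·cross = 32.5·21.7500 = 706.8750
edge 2: (17,2.5)→(18,36)  cross = 17·36 − 18·2.5 = 567.0000; (r_i+r_j)·cross = 35·567.0000 = 19845.0000
edge 3: (18,36)→(0.5,34.5)  cross = 18·34.5 − 0.5·36 = 603.0000; (r_i+r_j)·cross = 18.5·603.0000 = 11155.5000
Σcross = 657.5000 → A = |Σcross|/2 = 328.7500 mm²
Σ(r_i+r_j)·cross = 23159.3750 → first moment M = |Σ|/6 = 3859.8958
R_c = M/A = 3859.8958/328.7500 = 11.7411 mm
θ = 301° = 5.253441 rad
V = θ·R_c·A = 5.253441·11.7411·328.7500 = 20277.735 mm³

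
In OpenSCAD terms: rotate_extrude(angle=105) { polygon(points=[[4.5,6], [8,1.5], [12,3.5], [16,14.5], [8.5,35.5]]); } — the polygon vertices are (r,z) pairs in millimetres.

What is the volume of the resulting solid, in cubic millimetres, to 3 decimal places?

Volume = 3809.050 mm³

Profile (r,z), 5 vertices: (4.5,6) (8,1.5) (12,3.5) (16,14.5) (8.5,35.5)
edge 0: (4.5,6)→(8,1.5)  cross = 4.5·1.5 − 8·6 = -41.2500; (r_i+r_j)·cross = 12.5·-41.2500 = -515.6250
edge 1: (8,1.5)→(12,3.5)  cross = 8·3.5 − 12·1.5 = 10.0000; (r_i+r_j)·cross = 20·10.0000 = 200.0000
edge 2: (12,3.5)→(16,14.5)  cross = 12·14.5 − 16·3.5 = 118.0000; (r_i+r_j)·cross = 28·118.0000 = 3304.0000
edge 3: (16,14.5)→(8.5,35.5)  cross = 16·35.5 − 8.5·14.5 = 444.7500; (r_i+r_j)·cross = 24.5·444.7500 = 10896.3750
edge 4: (8.5,35.5)→(4.5,6)  cross = 8.5·6 − 4.5·35.5 = -108.7500; (r_i+r_j)·cross = 13·-108.7500 = -1413.7500
Σcross = 422.7500 → A = |Σcross|/2 = 211.3750 mm²
Σ(r_i+r_j)·cross = 12471.0000 → first moment M = |Σ|/6 = 2078.5000
R_c = M/A = 2078.5000/211.3750 = 9.8332 mm
θ = 105° = 1.832596 rad
V = θ·R_c·A = 1.832596·9.8332·211.3750 = 3809.050 mm³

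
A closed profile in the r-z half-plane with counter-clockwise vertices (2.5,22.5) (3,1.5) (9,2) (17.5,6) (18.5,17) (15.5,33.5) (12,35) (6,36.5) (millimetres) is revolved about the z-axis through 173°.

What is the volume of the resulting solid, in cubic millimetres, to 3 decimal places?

Volume = 13702.629 mm³

Profile (r,z), 8 vertices: (2.5,22.5) (3,1.5) (9,2) (17.5,6) (18.5,17) (15.5,33.5) (12,35) (6,36.5)
edge 0: (2.5,22.5)→(3,1.5)  cross = 2.5·1.5 − 3·22.5 = -63.7500; (r_i+r_j)·cross = 5.5·-63.7500 = -350.6250
edge 1: (3,1.5)→(9,2)  cross = 3·2 − 9·1.5 = -7.5000; (r_i+r_j)·cross = 12·-7.5000 = -90.0000
edge 2: (9,2)→(17.5,6)  cross = 9·6 − 17.5·2 = 19.0000; (r_i+r_j)·cross = 26.5·19.0000 = 503.5000
edge 3: (17.5,6)→(18.5,17)  cross = 17.5·17 − 18.5·6 = 186.5000; (r_i+r_j)·cross = 36·186.5000 = 6714.0000
edge 4: (18.5,17)→(15.5,33.5)  cross = 18.5·33.5 − 15.5·17 = 356.2500; (r_i+r_j)·cross = 34·356.2500 = 12112.5000
edge 5: (15.5,33.5)→(12,35)  cross = 15.5·35 − 12·33.5 = 140.5000; (r_i+r_j)·cross = 27.5·140.5000 = 3863.7500
edge 6: (12,35)→(6,36.5)  cross = 12·36.5 − 6·35 = 228.0000; (r_i+r_j)·cross = 18·228.0000 = 4104.0000
edge 7: (6,36.5)→(2.5,22.5)  cross = 6·22.5 − 2.5·36.5 = 43.7500; (r_i+r_j)·cross = 8.5·43.7500 = 371.8750
Σcross = 902.7500 → A = |Σcross|/2 = 451.3750 mm²
Σ(r_i+r_j)·cross = 27229.0000 → first moment M = |Σ|/6 = 4538.1667
R_c = M/A = 4538.1667/451.3750 = 10.0541 mm
θ = 173° = 3.019420 rad
V = θ·R_c·A = 3.019420·10.0541·451.3750 = 13702.629 mm³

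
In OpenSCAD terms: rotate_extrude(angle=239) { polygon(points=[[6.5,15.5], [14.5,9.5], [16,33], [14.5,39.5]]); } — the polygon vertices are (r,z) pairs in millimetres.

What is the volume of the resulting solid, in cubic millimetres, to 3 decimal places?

Profile (r,z), 4 vertices: (6.5,15.5) (14.5,9.5) (16,33) (14.5,39.5)
edge 0: (6.5,15.5)→(14.5,9.5)  cross = 6.5·9.5 − 14.5·15.5 = -163.0000; (r_i+r_j)·cross = 21·-163.0000 = -3423.0000
edge 1: (14.5,9.5)→(16,33)  cross = 14.5·33 − 16·9.5 = 326.5000; (r_i+r_j)·cross = 30.5·326.5000 = 9958.2500
edge 2: (16,33)→(14.5,39.5)  cross = 16·39.5 − 14.5·33 = 153.5000; (r_i+r_j)·cross = 30.5·153.5000 = 4681.7500
edge 3: (14.5,39.5)→(6.5,15.5)  cross = 14.5·15.5 − 6.5·39.5 = -32.0000; (r_i+r_j)·cross = 21·-32.0000 = -672.0000
Σcross = 285.0000 → A = |Σcross|/2 = 142.5000 mm²
Σ(r_i+r_j)·cross = 10545.0000 → first moment M = |Σ|/6 = 1757.5000
R_c = M/A = 1757.5000/142.5000 = 12.3333 mm
θ = 239° = 4.171337 rad
V = θ·R_c·A = 4.171337·12.3333·142.5000 = 7331.125 mm³

Volume = 7331.125 mm³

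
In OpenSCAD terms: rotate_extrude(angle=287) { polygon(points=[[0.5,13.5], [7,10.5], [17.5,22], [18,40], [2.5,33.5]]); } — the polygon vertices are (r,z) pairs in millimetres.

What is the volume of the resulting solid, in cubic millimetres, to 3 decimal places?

Profile (r,z), 5 vertices: (0.5,13.5) (7,10.5) (17.5,22) (18,40) (2.5,33.5)
edge 0: (0.5,13.5)→(7,10.5)  cross = 0.5·10.5 − 7·13.5 = -89.2500; (r_i+r_j)·cross = 7.5·-89.2500 = -669.3750
edge 1: (7,10.5)→(17.5,22)  cross = 7·22 − 17.5·10.5 = -29.7500; (r_i+r_j)·cross = 24.5·-29.7500 = -728.8750
edge 2: (17.5,22)→(18,40)  cross = 17.5·40 − 18·22 = 304.0000; (r_i+r_j)·cross = 35.5·304.0000 = 10792.0000
edge 3: (18,40)→(2.5,33.5)  cross = 18·33.5 − 2.5·40 = 503.0000; (r_i+r_j)·cross = 20.5·503.0000 = 10311.5000
edge 4: (2.5,33.5)→(0.5,13.5)  cross = 2.5·13.5 − 0.5·33.5 = 17.0000; (r_i+r_j)·cross = 3·17.0000 = 51.0000
Σcross = 705.0000 → A = |Σcross|/2 = 352.5000 mm²
Σ(r_i+r_j)·cross = 19756.2500 → first moment M = |Σ|/6 = 3292.7083
R_c = M/A = 3292.7083/352.5000 = 9.3410 mm
θ = 287° = 5.009095 rad
V = θ·R_c·A = 5.009095·9.3410·352.5000 = 16493.489 mm³

Volume = 16493.489 mm³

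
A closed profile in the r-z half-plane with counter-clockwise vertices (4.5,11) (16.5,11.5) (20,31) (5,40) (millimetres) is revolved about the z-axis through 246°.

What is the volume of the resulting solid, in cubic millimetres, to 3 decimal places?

Volume = 16091.718 mm³

Profile (r,z), 4 vertices: (4.5,11) (16.5,11.5) (20,31) (5,40)
edge 0: (4.5,11)→(16.5,11.5)  cross = 4.5·11.5 − 16.5·11 = -129.7500; (r_i+r_j)·cross = 21·-129.7500 = -2724.7500
edge 1: (16.5,11.5)→(20,31)  cross = 16.5·31 − 20·11.5 = 281.5000; (r_i+r_j)·cross = 36.5·281.5000 = 10274.7500
edge 2: (20,31)→(5,40)  cross = 20·40 − 5·31 = 645.0000; (r_i+r_j)·cross = 25·645.0000 = 16125.0000
edge 3: (5,40)→(4.5,11)  cross = 5·11 − 4.5·40 = -125.0000; (r_i+r_j)·cross = 9.5·-125.0000 = -1187.5000
Σcross = 671.7500 → A = |Σcross|/2 = 335.8750 mm²
Σ(r_i+r_j)·cross = 22487.5000 → first moment M = |Σ|/6 = 3747.9167
R_c = M/A = 3747.9167/335.8750 = 11.1587 mm
θ = 246° = 4.293510 rad
V = θ·R_c·A = 4.293510·11.1587·335.8750 = 16091.718 mm³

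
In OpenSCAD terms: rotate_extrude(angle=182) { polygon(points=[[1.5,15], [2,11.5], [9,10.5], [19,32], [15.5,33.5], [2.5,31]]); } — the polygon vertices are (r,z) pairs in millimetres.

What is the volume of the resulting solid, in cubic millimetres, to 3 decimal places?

Profile (r,z), 6 vertices: (1.5,15) (2,11.5) (9,10.5) (19,32) (15.5,33.5) (2.5,31)
edge 0: (1.5,15)→(2,11.5)  cross = 1.5·11.5 − 2·15 = -12.7500; (r_i+r_j)·cross = 3.5·-12.7500 = -44.6250
edge 1: (2,11.5)→(9,10.5)  cross = 2·10.5 − 9·11.5 = -82.5000; (r_i+r_j)·cross = 11·-82.5000 = -907.5000
edge 2: (9,10.5)→(19,32)  cross = 9·32 − 19·10.5 = 88.5000; (r_i+r_j)·cross = 28·88.5000 = 2478.0000
edge 3: (19,32)→(15.5,33.5)  cross = 19·33.5 − 15.5·32 = 140.5000; (r_i+r_j)·cross = 34.5·140.5000 = 4847.2500
edge 4: (15.5,33.5)→(2.5,31)  cross = 15.5·31 − 2.5·33.5 = 396.7500; (r_i+r_j)·cross = 18·396.7500 = 7141.5000
edge 5: (2.5,31)→(1.5,15)  cross = 2.5·15 − 1.5·31 = -9.0000; (r_i+r_j)·cross = 4·-9.0000 = -36.0000
Σcross = 521.5000 → A = |Σcross|/2 = 260.7500 mm²
Σ(r_i+r_j)·cross = 13478.6250 → first moment M = |Σ|/6 = 2246.4375
R_c = M/A = 2246.4375/260.7500 = 8.6153 mm
θ = 182° = 3.176499 rad
V = θ·R_c·A = 3.176499·8.6153·260.7500 = 7135.807 mm³

Volume = 7135.807 mm³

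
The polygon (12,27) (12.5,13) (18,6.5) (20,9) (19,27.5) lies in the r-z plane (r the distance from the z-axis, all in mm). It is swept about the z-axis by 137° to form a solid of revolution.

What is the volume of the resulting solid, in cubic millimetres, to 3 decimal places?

Volume = 5007.115 mm³

Profile (r,z), 5 vertices: (12,27) (12.5,13) (18,6.5) (20,9) (19,27.5)
edge 0: (12,27)→(12.5,13)  cross = 12·13 − 12.5·27 = -181.5000; (r_i+r_j)·cross = 24.5·-181.5000 = -4446.7500
edge 1: (12.5,13)→(18,6.5)  cross = 12.5·6.5 − 18·13 = -152.7500; (r_i+r_j)·cross = 30.5·-152.7500 = -4658.8750
edge 2: (18,6.5)→(20,9)  cross = 18·9 − 20·6.5 = 32.0000; (r_i+r_j)·cross = 38·32.0000 = 1216.0000
edge 3: (20,9)→(19,27.5)  cross = 20·27.5 − 19·9 = 379.0000; (r_i+r_j)·cross = 39·379.0000 = 14781.0000
edge 4: (19,27.5)→(12,27)  cross = 19·27 − 12·27.5 = 183.0000; (r_i+r_j)·cross = 31·183.0000 = 5673.0000
Σcross = 259.7500 → A = |Σcross|/2 = 129.8750 mm²
Σ(r_i+r_j)·cross = 12564.3750 → first moment M = |Σ|/6 = 2094.0625
R_c = M/A = 2094.0625/129.8750 = 16.1237 mm
θ = 137° = 2.391101 rad
V = θ·R_c·A = 2.391101·16.1237·129.8750 = 5007.115 mm³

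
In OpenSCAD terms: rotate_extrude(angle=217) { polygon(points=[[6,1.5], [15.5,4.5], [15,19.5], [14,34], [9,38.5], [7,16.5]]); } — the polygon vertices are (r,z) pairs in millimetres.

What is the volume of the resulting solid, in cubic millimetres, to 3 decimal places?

Profile (r,z), 6 vertices: (6,1.5) (15.5,4.5) (15,19.5) (14,34) (9,38.5) (7,16.5)
edge 0: (6,1.5)→(15.5,4.5)  cross = 6·4.5 − 15.5·1.5 = 3.7500; (r_i+r_j)·cross = 21.5·3.7500 = 80.6250
edge 1: (15.5,4.5)→(15,19.5)  cross = 15.5·19.5 − 15·4.5 = 234.7500; (r_i+r_j)·cross = 30.5·234.7500 = 7159.8750
edge 2: (15,19.5)→(14,34)  cross = 15·34 − 14·19.5 = 237.0000; (r_i+r_j)·cross = 29·237.0000 = 6873.0000
edge 3: (14,34)→(9,38.5)  cross = 14·38.5 − 9·34 = 233.0000; (r_i+r_j)·cross = 23·233.0000 = 5359.0000
edge 4: (9,38.5)→(7,16.5)  cross = 9·16.5 − 7·38.5 = -121.0000; (r_i+r_j)·cross = 16·-121.0000 = -1936.0000
edge 5: (7,16.5)→(6,1.5)  cross = 7·1.5 − 6·16.5 = -88.5000; (r_i+r_j)·cross = 13·-88.5000 = -1150.5000
Σcross = 499.0000 → A = |Σcross|/2 = 249.5000 mm²
Σ(r_i+r_j)·cross = 16386.0000 → first moment M = |Σ|/6 = 2731.0000
R_c = M/A = 2731.0000/249.5000 = 10.9459 mm
θ = 217° = 3.787364 rad
V = θ·R_c·A = 3.787364·10.9459·249.5000 = 10343.292 mm³

Volume = 10343.292 mm³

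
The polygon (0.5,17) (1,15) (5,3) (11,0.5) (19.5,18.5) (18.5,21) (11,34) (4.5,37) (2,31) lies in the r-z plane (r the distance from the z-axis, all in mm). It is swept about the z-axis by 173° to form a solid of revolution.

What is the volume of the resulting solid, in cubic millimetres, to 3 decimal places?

Volume = 11916.957 mm³

Profile (r,z), 9 vertices: (0.5,17) (1,15) (5,3) (11,0.5) (19.5,18.5) (18.5,21) (11,34) (4.5,37) (2,31)
edge 0: (0.5,17)→(1,15)  cross = 0.5·15 − 1·17 = -9.5000; (r_i+r_j)·cross = 1.5·-9.5000 = -14.2500
edge 1: (1,15)→(5,3)  cross = 1·3 − 5·15 = -72.0000; (r_i+r_j)·cross = 6·-72.0000 = -432.0000
edge 2: (5,3)→(11,0.5)  cross = 5·0.5 − 11·3 = -30.5000; (r_i+r_j)·cross = 16·-30.5000 = -488.0000
edge 3: (11,0.5)→(19.5,18.5)  cross = 11·18.5 − 19.5·0.5 = 193.7500; (r_i+r_j)·cross = 30.5·193.7500 = 5909.3750
edge 4: (19.5,18.5)→(18.5,21)  cross = 19.5·21 − 18.5·18.5 = 67.2500; (r_i+r_j)·cross = 38·67.2500 = 2555.5000
edge 5: (18.5,21)→(11,34)  cross = 18.5·34 − 11·21 = 398.0000; (r_i+r_j)·cross = 29.5·398.0000 = 11741.0000
edge 6: (11,34)→(4.5,37)  cross = 11·37 − 4.5·34 = 254.0000; (r_i+r_j)·cross = 15.5·254.0000 = 3937.0000
edge 7: (4.5,37)→(2,31)  cross = 4.5·31 − 2·37 = 65.5000; (r_i+r_j)·cross = 6.5·65.5000 = 425.7500
edge 8: (2,31)→(0.5,17)  cross = 2·17 − 0.5·31 = 18.5000; (r_i+r_j)·cross = 2.5·18.5000 = 46.2500
Σcross = 885.0000 → A = |Σcross|/2 = 442.5000 mm²
Σ(r_i+r_j)·cross = 23680.6250 → first moment M = |Σ|/6 = 3946.7708
R_c = M/A = 3946.7708/442.5000 = 8.9193 mm
θ = 173° = 3.019420 rad
V = θ·R_c·A = 3.019420·8.9193·442.5000 = 11916.957 mm³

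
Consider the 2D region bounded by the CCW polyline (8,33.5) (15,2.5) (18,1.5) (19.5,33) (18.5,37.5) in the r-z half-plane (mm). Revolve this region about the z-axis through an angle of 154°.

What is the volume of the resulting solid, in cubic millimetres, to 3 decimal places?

Profile (r,z), 5 vertices: (8,33.5) (15,2.5) (18,1.5) (19.5,33) (18.5,37.5)
edge 0: (8,33.5)→(15,2.5)  cross = 8·2.5 − 15·33.5 = -482.5000; (r_i+r_j)·cross = 23·-482.5000 = -11097.5000
edge 1: (15,2.5)→(18,1.5)  cross = 15·1.5 − 18·2.5 = -22.5000; (r_i+r_j)·cross = 33·-22.5000 = -742.5000
edge 2: (18,1.5)→(19.5,33)  cross = 18·33 − 19.5·1.5 = 564.7500; (r_i+r_j)·cross = 37.5·564.7500 = 21178.1250
edge 3: (19.5,33)→(18.5,37.5)  cross = 19.5·37.5 − 18.5·33 = 120.7500; (r_i+r_j)·cross = 38·120.7500 = 4588.5000
edge 4: (18.5,37.5)→(8,33.5)  cross = 18.5·33.5 − 8·37.5 = 319.7500; (r_i+r_j)·cross = 26.5·319.7500 = 8473.3750
Σcross = 500.2500 → A = |Σcross|/2 = 250.1250 mm²
Σ(r_i+r_j)·cross = 22400.0000 → first moment M = |Σ|/6 = 3733.3333
R_c = M/A = 3733.3333/250.1250 = 14.9259 mm
θ = 154° = 2.687807 rad
V = θ·R_c·A = 2.687807·14.9259·250.1250 = 10034.480 mm³

Volume = 10034.480 mm³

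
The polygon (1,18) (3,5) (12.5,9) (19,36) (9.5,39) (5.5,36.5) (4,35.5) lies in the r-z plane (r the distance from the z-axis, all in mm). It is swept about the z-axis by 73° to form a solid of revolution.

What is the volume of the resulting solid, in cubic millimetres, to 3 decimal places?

Volume = 4681.831 mm³

Profile (r,z), 7 vertices: (1,18) (3,5) (12.5,9) (19,36) (9.5,39) (5.5,36.5) (4,35.5)
edge 0: (1,18)→(3,5)  cross = 1·5 − 3·18 = -49.0000; (r_i+r_j)·cross = 4·-49.0000 = -196.0000
edge 1: (3,5)→(12.5,9)  cross = 3·9 − 12.5·5 = -35.5000; (r_i+r_j)·cross = 15.5·-35.5000 = -550.2500
edge 2: (12.5,9)→(19,36)  cross = 12.5·36 − 19·9 = 279.0000; (r_i+r_j)·cross = 31.5·279.0000 = 8788.5000
edge 3: (19,36)→(9.5,39)  cross = 19·39 − 9.5·36 = 399.0000; (r_i+r_j)·cross = 28.5·399.0000 = 11371.5000
edge 4: (9.5,39)→(5.5,36.5)  cross = 9.5·36.5 − 5.5·39 = 132.2500; (r_i+r_j)·cross = 15·132.2500 = 1983.7500
edge 5: (5.5,36.5)→(4,35.5)  cross = 5.5·35.5 − 4·36.5 = 49.2500; (r_i+r_j)·cross = 9.5·49.2500 = 467.8750
edge 6: (4,35.5)→(1,18)  cross = 4·18 − 1·35.5 = 36.5000; (r_i+r_j)·cross = 5·36.5000 = 182.5000
Σcross = 811.5000 → A = |Σcross|/2 = 405.7500 mm²
Σ(r_i+r_j)·cross = 22047.8750 → first moment M = |Σ|/6 = 3674.6458
R_c = M/A = 3674.6458/405.7500 = 9.0564 mm
θ = 73° = 1.274090 rad
V = θ·R_c·A = 1.274090·9.0564·405.7500 = 4681.831 mm³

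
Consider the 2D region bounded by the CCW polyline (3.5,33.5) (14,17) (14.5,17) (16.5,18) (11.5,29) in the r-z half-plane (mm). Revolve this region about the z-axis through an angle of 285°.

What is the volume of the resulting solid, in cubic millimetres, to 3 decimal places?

Profile (r,z), 5 vertices: (3.5,33.5) (14,17) (14.5,17) (16.5,18) (11.5,29)
edge 0: (3.5,33.5)→(14,17)  cross = 3.5·17 − 14·33.5 = -409.5000; (r_i+r_j)·cross = 17.5·-409.5000 = -7166.2500
edge 1: (14,17)→(14.5,17)  cross = 14·17 − 14.5·17 = -8.5000; (r_i+r_j)·cross = 28.5·-8.5000 = -242.2500
edge 2: (14.5,17)→(16.5,18)  cross = 14.5·18 − 16.5·17 = -19.5000; (r_i+r_j)·cross = 31·-19.5000 = -604.5000
edge 3: (16.5,18)→(11.5,29)  cross = 16.5·29 − 11.5·18 = 271.5000; (r_i+r_j)·cross = 28·271.5000 = 7602.0000
edge 4: (11.5,29)→(3.5,33.5)  cross = 11.5·33.5 − 3.5·29 = 283.7500; (r_i+r_j)·cross = 15·283.7500 = 4256.2500
Σcross = 117.7500 → A = |Σcross|/2 = 58.8750 mm²
Σ(r_i+r_j)·cross = 3845.2500 → first moment M = |Σ|/6 = 640.8750
R_c = M/A = 640.8750/58.8750 = 10.8854 mm
θ = 285° = 4.974188 rad
V = θ·R_c·A = 4.974188·10.8854·58.8750 = 3187.833 mm³

Volume = 3187.833 mm³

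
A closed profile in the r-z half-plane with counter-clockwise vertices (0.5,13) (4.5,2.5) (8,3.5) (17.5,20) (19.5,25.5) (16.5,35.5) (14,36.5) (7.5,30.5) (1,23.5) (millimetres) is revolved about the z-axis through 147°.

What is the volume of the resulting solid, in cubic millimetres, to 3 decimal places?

Profile (r,z), 9 vertices: (0.5,13) (4.5,2.5) (8,3.5) (17.5,20) (19.5,25.5) (16.5,35.5) (14,36.5) (7.5,30.5) (1,23.5)
edge 0: (0.5,13)→(4.5,2.5)  cross = 0.5·2.5 − 4.5·13 = -57.2500; (r_i+r_j)·cross = 5·-57.2500 = -286.2500
edge 1: (4.5,2.5)→(8,3.5)  cross = 4.5·3.5 − 8·2.5 = -4.2500; (r_i+r_j)·cross = 12.5·-4.2500 = -53.1250
edge 2: (8,3.5)→(17.5,20)  cross = 8·20 − 17.5·3.5 = 98.7500; (r_i+r_j)·cross = 25.5·98.7500 = 2518.1250
edge 3: (17.5,20)→(19.5,25.5)  cross = 17.5·25.5 − 19.5·20 = 56.2500; (r_i+r_j)·cross = 37·56.2500 = 2081.2500
edge 4: (19.5,25.5)→(16.5,35.5)  cross = 19.5·35.5 − 16.5·25.5 = 271.5000; (r_i+r_j)·cross = 36·271.5000 = 9774.0000
edge 5: (16.5,35.5)→(14,36.5)  cross = 16.5·36.5 − 14·35.5 = 105.2500; (r_i+r_j)·cross = 30.5·105.2500 = 3210.1250
edge 6: (14,36.5)→(7.5,30.5)  cross = 14·30.5 − 7.5·36.5 = 153.2500; (r_i+r_j)·cross = 21.5·153.2500 = 3294.8750
edge 7: (7.5,30.5)→(1,23.5)  cross = 7.5·23.5 − 1·30.5 = 145.7500; (r_i+r_j)·cross = 8.5·145.7500 = 1238.8750
edge 8: (1,23.5)→(0.5,13)  cross = 1·13 − 0.5·23.5 = 1.2500; (r_i+r_j)·cross = 1.5·1.2500 = 1.8750
Σcross = 770.5000 → A = |Σcross|/2 = 385.2500 mm²
Σ(r_i+r_j)·cross = 21779.7500 → first moment M = |Σ|/6 = 3629.9583
R_c = M/A = 3629.9583/385.2500 = 9.4223 mm
θ = 147° = 2.565634 rad
V = θ·R_c·A = 2.565634·9.4223·385.2500 = 9313.145 mm³

Volume = 9313.145 mm³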